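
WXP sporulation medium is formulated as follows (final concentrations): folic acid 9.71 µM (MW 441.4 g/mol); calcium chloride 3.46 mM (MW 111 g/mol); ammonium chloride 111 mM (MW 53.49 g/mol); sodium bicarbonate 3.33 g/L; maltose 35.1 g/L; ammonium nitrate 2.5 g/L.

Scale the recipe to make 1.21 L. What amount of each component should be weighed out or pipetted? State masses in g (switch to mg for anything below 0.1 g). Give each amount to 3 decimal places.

Scale factor relative to 1 L: 1.21.
folic acid: 9.71 µmol/L × 441.4 g/mol × 1.21 L ÷ 1000 = 5.186 mg
calcium chloride: 3.46 mmol/L × 111 g/mol × 1.21 L ÷ 1000 = 0.465 g
ammonium chloride: 111 mmol/L × 53.49 g/mol × 1.21 L ÷ 1000 = 7.184 g
sodium bicarbonate: 3.33 g/L × 1.21 L = 4.029 g
maltose: 35.1 g/L × 1.21 L = 42.471 g
ammonium nitrate: 2.5 g/L × 1.21 L = 3.025 g

folic acid 5.186 mg; calcium chloride 0.465 g; ammonium chloride 7.184 g; sodium bicarbonate 4.029 g; maltose 42.471 g; ammonium nitrate 3.025 g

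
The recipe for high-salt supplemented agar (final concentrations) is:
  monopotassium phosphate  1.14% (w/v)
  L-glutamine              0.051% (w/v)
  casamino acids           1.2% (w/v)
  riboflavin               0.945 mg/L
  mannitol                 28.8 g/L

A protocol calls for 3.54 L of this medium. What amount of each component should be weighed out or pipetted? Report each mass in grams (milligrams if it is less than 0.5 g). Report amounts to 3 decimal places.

monopotassium phosphate 40.356 g; L-glutamine 1.805 g; casamino acids 42.480 g; riboflavin 3.345 mg; mannitol 101.952 g

Scale factor relative to 1 L: 3.54.
monopotassium phosphate: 1.14% w/v = 11.4 g/L → 11.4 × 3.54 L = 40.356 g
L-glutamine: 0.051 g per 100 mL × 3540 mL ÷ 100 = 1.805 g
casamino acids: 1.2 g per 100 mL × 3540 mL ÷ 100 = 42.480 g
riboflavin: 0.945 mg/L × 3.54 L = 3.345 mg
mannitol: 28.8 g/L × 3.54 L = 101.952 g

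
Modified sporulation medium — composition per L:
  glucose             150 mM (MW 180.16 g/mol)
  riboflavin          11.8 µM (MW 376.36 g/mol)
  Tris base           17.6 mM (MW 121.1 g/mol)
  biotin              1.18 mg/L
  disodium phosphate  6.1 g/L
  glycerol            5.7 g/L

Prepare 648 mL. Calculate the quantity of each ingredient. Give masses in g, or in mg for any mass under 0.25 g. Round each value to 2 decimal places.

glucose 17.51 g; riboflavin 2.88 mg; Tris base 1.38 g; biotin 0.76 mg; disodium phosphate 3.95 g; glycerol 3.69 g

Working volume: 648 mL = 0.648 L.
glucose: 150 mmol/L × 180.16 g/mol × 0.648 L ÷ 1000 = 17.51 g
riboflavin: 11.8 µmol/L × 376.36 g/mol × 0.648 L ÷ 1000 = 2.88 mg
Tris base: 17.6 mmol/L × 121.1 g/mol × 0.648 L ÷ 1000 = 1.38 g
biotin: 1.18 mg/L × 0.648 L = 0.76 mg
disodium phosphate: 6.1 g/L × 0.648 L = 3.95 g
glycerol: 5.7 g/L × 0.648 L = 3.69 g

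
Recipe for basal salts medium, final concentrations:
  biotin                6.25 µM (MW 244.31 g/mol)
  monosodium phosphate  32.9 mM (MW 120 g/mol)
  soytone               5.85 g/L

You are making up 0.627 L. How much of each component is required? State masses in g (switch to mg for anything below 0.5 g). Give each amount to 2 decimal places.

biotin 0.96 mg; monosodium phosphate 2.48 g; soytone 3.67 g

Scale factor relative to 1 L: 0.627.
biotin: 6.25 µmol/L × 244.31 g/mol × 0.627 L ÷ 1000 = 0.96 mg
monosodium phosphate: 32.9 mmol/L × 120 g/mol × 0.627 L ÷ 1000 = 2.48 g
soytone: 5.85 g/L × 0.627 L = 3.67 g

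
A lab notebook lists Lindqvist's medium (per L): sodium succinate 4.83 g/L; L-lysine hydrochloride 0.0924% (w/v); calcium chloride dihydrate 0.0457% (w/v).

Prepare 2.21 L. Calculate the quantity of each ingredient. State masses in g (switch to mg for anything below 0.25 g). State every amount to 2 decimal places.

sodium succinate 10.67 g; L-lysine hydrochloride 2.04 g; calcium chloride dihydrate 1.01 g

Working volume: 2.21 L.
sodium succinate: 4.83 g/L × 2.21 L = 10.67 g
L-lysine hydrochloride: 0.0924 g per 100 mL × 2210 mL ÷ 100 = 2.04 g
calcium chloride dihydrate: 0.0457% w/v = 0.457 g/L → 0.457 × 2.21 L = 1.01 g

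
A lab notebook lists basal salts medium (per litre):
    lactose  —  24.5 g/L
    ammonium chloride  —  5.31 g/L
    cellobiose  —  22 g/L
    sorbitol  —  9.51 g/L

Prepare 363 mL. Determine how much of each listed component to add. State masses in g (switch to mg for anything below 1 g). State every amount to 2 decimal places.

Target volume = 363 mL = 0.363 L.
lactose: 24.5 g/L × 0.363 L = 8.89 g
ammonium chloride: 5.31 g/L × 0.363 L = 1.93 g
cellobiose: 22 g/L × 0.363 L = 7.99 g
sorbitol: 9.51 g/L × 0.363 L = 3.45 g

lactose 8.89 g; ammonium chloride 1.93 g; cellobiose 7.99 g; sorbitol 3.45 g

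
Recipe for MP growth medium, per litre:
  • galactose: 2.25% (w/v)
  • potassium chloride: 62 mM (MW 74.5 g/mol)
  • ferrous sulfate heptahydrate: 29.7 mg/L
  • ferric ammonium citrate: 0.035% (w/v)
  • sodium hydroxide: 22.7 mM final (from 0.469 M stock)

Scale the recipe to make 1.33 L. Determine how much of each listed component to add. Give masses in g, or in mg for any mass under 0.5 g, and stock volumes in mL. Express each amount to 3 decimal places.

galactose 29.925 g; potassium chloride 6.143 g; ferrous sulfate heptahydrate 39.501 mg; ferric ammonium citrate 465.500 mg; sodium hydroxide 64.373 mL

Working volume: 1.33 L.
galactose: 2.25 g per 100 mL × 1330 mL ÷ 100 = 29.925 g
potassium chloride: 62 mmol/L × 74.5 g/mol × 1.33 L ÷ 1000 = 6.143 g
ferrous sulfate heptahydrate: 29.7 mg/L × 1.33 L = 39.501 mg
ferric ammonium citrate: 0.035 g per 100 mL × 1330 mL ÷ 100 = 0.4655 g = 465.500 mg
sodium hydroxide: C1V1 = C2V2 → 22.7 mM × 1330 mL ÷ 469 mM = 64.373 mL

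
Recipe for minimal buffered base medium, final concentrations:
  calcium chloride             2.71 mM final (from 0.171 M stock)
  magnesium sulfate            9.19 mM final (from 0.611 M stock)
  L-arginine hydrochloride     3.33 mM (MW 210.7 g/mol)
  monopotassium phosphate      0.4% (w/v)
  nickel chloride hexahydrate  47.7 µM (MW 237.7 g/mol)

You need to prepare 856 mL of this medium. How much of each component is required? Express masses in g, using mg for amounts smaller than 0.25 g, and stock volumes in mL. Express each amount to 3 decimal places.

Scale factor relative to 1 L: 0.856.
calcium chloride: C1V1 = C2V2 → 2.71 mM × 856 mL ÷ 171 mM = 13.566 mL
magnesium sulfate: dilute stock: 9.19 mM × 856 mL ÷ 611 mM = 12.875 mL
L-arginine hydrochloride: 3.33 mmol/L × 210.7 g/mol × 0.856 L ÷ 1000 = 0.601 g
monopotassium phosphate: 0.4 g per 100 mL × 856 mL ÷ 100 = 3.424 g
nickel chloride hexahydrate: 47.7 µmol/L × 237.7 g/mol × 0.856 L ÷ 1000 = 9.706 mg

calcium chloride 13.566 mL; magnesium sulfate 12.875 mL; L-arginine hydrochloride 0.601 g; monopotassium phosphate 3.424 g; nickel chloride hexahydrate 9.706 mg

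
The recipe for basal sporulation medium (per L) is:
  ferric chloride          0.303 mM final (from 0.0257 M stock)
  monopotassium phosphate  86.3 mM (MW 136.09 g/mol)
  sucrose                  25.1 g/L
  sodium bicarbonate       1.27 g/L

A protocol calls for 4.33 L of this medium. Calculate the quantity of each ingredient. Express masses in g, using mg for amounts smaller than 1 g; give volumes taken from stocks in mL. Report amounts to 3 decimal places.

ferric chloride 51.050 mL; monopotassium phosphate 50.854 g; sucrose 108.683 g; sodium bicarbonate 5.499 g

Working volume: 4.33 L.
ferric chloride: V = C2·V2/C1 = 0.303 mM × 4330 mL ÷ 25.7 mM = 51.050 mL
monopotassium phosphate: 86.3 mmol/L × 136.09 g/mol × 4.33 L ÷ 1000 = 50.854 g
sucrose: 25.1 g/L × 4.33 L = 108.683 g
sodium bicarbonate: 1.27 g/L × 4.33 L = 5.499 g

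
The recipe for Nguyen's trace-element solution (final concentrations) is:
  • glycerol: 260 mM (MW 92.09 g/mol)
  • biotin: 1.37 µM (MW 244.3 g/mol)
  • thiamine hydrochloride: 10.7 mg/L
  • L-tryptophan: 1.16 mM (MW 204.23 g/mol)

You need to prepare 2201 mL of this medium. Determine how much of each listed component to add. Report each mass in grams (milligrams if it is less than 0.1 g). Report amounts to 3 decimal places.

glycerol 52.699 g; biotin 0.737 mg; thiamine hydrochloride 23.551 mg; L-tryptophan 0.521 g

Scale factor relative to 1 L: 2.201.
glycerol: 260 mmol/L × 92.09 g/mol × 2.201 L ÷ 1000 = 52.699 g
biotin: 1.37 µmol/L × 244.3 g/mol × 2.201 L ÷ 1000 = 0.737 mg
thiamine hydrochloride: 10.7 mg/L × 2.201 L = 23.551 mg
L-tryptophan: 1.16 mmol/L × 204.23 g/mol × 2.201 L ÷ 1000 = 0.521 g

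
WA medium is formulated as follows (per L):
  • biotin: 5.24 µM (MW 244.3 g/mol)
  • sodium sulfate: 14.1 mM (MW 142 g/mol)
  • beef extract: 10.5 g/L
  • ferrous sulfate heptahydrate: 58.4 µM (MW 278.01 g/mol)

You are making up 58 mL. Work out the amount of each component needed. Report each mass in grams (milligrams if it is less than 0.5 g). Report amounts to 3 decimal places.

biotin 0.074 mg; sodium sulfate 116.128 mg; beef extract 0.609 g; ferrous sulfate heptahydrate 0.942 mg

Working volume: 58 mL = 0.058 L.
biotin: 5.24 µmol/L × 244.3 g/mol × 0.058 L ÷ 1000 = 0.074 mg
sodium sulfate: 14.1 mmol/L × 142 mg/mmol × 0.058 L = 116.128 mg
beef extract: 10.5 g/L × 0.058 L = 0.609 g
ferrous sulfate heptahydrate: 58.4 µmol/L × 278.01 g/mol × 0.058 L ÷ 1000 = 0.942 mg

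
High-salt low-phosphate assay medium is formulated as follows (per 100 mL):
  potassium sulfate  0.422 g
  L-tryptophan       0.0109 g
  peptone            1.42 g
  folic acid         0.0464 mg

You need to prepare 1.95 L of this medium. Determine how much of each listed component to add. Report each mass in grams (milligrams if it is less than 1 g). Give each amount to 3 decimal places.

Scale factor = 1950 mL / 100 mL = 19.5.
potassium sulfate: 0.422 g × (1950 mL / 100 mL) = 8.229 g
L-tryptophan: 0.0109 g × (1950 mL / 100 mL) = 0.21255 g = 212.550 mg
peptone: 1.42 g × (1950 mL / 100 mL) = 27.690 g
folic acid: 0.0464 mg × (1950 mL / 100 mL) = 0.905 mg

potassium sulfate 8.229 g; L-tryptophan 212.550 mg; peptone 27.690 g; folic acid 0.905 mg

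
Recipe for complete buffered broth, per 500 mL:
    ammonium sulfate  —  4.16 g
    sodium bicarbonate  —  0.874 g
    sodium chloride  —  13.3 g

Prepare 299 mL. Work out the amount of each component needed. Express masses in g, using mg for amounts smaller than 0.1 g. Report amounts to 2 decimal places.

ammonium sulfate 2.49 g; sodium bicarbonate 0.52 g; sodium chloride 7.95 g

Ratio of target to recipe volume: 299 / 500 = 0.598.
ammonium sulfate: 4.16 g × (299 mL / 500 mL) = 2.49 g
sodium bicarbonate: 0.874 g × (299 mL / 500 mL) = 0.52 g
sodium chloride: 13.3 g × (299 mL / 500 mL) = 7.95 g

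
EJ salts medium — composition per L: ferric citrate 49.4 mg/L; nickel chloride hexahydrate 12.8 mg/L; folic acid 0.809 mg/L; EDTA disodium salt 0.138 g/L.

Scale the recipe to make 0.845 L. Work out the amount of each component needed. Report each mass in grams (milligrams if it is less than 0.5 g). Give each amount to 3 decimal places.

ferric citrate 41.743 mg; nickel chloride hexahydrate 10.816 mg; folic acid 0.684 mg; EDTA disodium salt 116.610 mg

Working volume: 0.845 L.
ferric citrate: 49.4 mg/L × 0.845 L = 41.743 mg
nickel chloride hexahydrate: 12.8 mg/L × 0.845 L = 10.816 mg
folic acid: 0.809 mg/L × 0.845 L = 0.684 mg
EDTA disodium salt: 0.138 g/L × 0.845 L = 0.11661 g = 116.610 mg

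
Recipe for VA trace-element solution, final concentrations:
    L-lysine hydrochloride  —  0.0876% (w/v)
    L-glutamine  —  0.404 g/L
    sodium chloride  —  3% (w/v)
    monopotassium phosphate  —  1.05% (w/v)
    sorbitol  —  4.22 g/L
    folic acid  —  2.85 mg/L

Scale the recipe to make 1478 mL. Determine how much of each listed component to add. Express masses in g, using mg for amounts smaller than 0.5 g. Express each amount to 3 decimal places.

Target volume = 1478 mL = 1.478 L.
L-lysine hydrochloride: 0.0876 g per 100 mL × 1478 mL ÷ 100 = 1.295 g
L-glutamine: 0.404 g/L × 1.478 L = 0.597 g
sodium chloride: 3% w/v = 30 g/L → 30 × 1.478 L = 44.340 g
monopotassium phosphate: 1.05% w/v = 10.5 g/L → 10.5 × 1.478 L = 15.519 g
sorbitol: 4.22 g/L × 1.478 L = 6.237 g
folic acid: 2.85 mg/L × 1.478 L = 4.212 mg

L-lysine hydrochloride 1.295 g; L-glutamine 0.597 g; sodium chloride 44.340 g; monopotassium phosphate 15.519 g; sorbitol 6.237 g; folic acid 4.212 mg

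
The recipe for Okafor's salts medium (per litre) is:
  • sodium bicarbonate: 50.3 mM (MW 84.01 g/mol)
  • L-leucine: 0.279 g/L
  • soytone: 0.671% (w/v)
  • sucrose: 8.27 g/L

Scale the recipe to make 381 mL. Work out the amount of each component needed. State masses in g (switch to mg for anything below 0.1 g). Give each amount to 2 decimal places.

sodium bicarbonate 1.61 g; L-leucine 0.11 g; soytone 2.56 g; sucrose 3.15 g

Working volume: 381 mL = 0.381 L.
sodium bicarbonate: 50.3 mmol/L × 84.01 g/mol × 0.381 L ÷ 1000 = 1.61 g
L-leucine: 0.279 g/L × 0.381 L = 0.11 g
soytone: 0.671% w/v = 6.71 g/L → 6.71 × 0.381 L = 2.56 g
sucrose: 8.27 g/L × 0.381 L = 3.15 g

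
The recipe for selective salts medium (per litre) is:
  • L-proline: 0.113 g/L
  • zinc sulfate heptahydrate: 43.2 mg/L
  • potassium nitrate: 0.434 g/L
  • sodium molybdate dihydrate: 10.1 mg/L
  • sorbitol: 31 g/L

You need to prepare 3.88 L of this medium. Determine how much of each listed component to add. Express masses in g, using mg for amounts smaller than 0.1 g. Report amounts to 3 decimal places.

L-proline 0.438 g; zinc sulfate heptahydrate 0.168 g; potassium nitrate 1.684 g; sodium molybdate dihydrate 39.188 mg; sorbitol 120.280 g

Working volume: 3.88 L.
L-proline: 0.113 g/L × 3.88 L = 0.438 g
zinc sulfate heptahydrate: 43.2 mg/L × 3.88 L = 167.616 mg = 0.168 g
potassium nitrate: 0.434 g/L × 3.88 L = 1.684 g
sodium molybdate dihydrate: 10.1 mg/L × 3.88 L = 39.188 mg
sorbitol: 31 g/L × 3.88 L = 120.280 g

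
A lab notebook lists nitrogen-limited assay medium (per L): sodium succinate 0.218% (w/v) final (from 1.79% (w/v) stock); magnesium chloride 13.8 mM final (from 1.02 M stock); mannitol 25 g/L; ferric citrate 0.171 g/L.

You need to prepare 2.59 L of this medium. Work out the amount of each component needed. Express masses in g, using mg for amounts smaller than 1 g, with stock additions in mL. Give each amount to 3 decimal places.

sodium succinate 315.430 mL; magnesium chloride 35.041 mL; mannitol 64.750 g; ferric citrate 442.890 mg

Scale factor relative to 1 L: 2.59.
sodium succinate: dilute stock: 0.218% ÷ 1.79% × 2590 mL = 315.430 mL
magnesium chloride: dilute stock: 13.8 mM × 2590 mL ÷ 1020 mM = 35.041 mL
mannitol: 25 g/L × 2.59 L = 64.750 g
ferric citrate: 0.171 g/L × 2.59 L = 0.44289 g = 442.890 mg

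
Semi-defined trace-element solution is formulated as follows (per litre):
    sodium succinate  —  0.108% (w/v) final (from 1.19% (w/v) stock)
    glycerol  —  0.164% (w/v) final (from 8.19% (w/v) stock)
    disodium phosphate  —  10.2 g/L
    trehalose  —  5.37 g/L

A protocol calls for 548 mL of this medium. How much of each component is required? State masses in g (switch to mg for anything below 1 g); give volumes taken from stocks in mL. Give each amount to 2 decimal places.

sodium succinate 49.73 mL; glycerol 10.97 mL; disodium phosphate 5.59 g; trehalose 2.94 g

Working volume: 548 mL = 0.548 L.
sodium succinate: C1V1 = C2V2 → 0.108% ÷ 1.19% × 548 mL = 49.73 mL
glycerol: C1V1 = C2V2 → 0.164% ÷ 8.19% × 548 mL = 10.97 mL
disodium phosphate: 10.2 g/L × 0.548 L = 5.59 g
trehalose: 5.37 g/L × 0.548 L = 2.94 g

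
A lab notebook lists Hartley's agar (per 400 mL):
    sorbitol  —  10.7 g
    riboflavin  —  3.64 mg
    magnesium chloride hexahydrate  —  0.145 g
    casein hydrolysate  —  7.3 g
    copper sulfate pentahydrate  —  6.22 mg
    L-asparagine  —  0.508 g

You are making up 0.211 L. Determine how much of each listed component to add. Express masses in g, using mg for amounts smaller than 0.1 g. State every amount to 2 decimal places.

Scale factor = 211 mL / 400 mL = 0.5275.
sorbitol: 10.7 g × (211 mL / 400 mL) = 5.64 g
riboflavin: 3.64 mg × (211 mL / 400 mL) = 1.92 mg
magnesium chloride hexahydrate: 0.145 g × (211 mL / 400 mL) = 0.0764875 g = 76.49 mg
casein hydrolysate: 7.3 g × (211 mL / 400 mL) = 3.85 g
copper sulfate pentahydrate: 6.22 mg × (211 mL / 400 mL) = 3.28 mg
L-asparagine: 0.508 g × (211 mL / 400 mL) = 0.27 g

sorbitol 5.64 g; riboflavin 1.92 mg; magnesium chloride hexahydrate 76.49 mg; casein hydrolysate 3.85 g; copper sulfate pentahydrate 3.28 mg; L-asparagine 0.27 g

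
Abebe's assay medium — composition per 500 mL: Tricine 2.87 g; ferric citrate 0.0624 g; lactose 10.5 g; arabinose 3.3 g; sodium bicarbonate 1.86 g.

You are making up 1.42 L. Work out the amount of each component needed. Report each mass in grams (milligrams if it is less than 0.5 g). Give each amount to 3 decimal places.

Ratio of target to recipe volume: 1420 / 500 = 2.84.
Tricine: 2.87 g × (1420 mL / 500 mL) = 8.151 g
ferric citrate: 0.0624 g × (1420 mL / 500 mL) = 0.177216 g = 177.216 mg
lactose: 10.5 g × (1420 mL / 500 mL) = 29.820 g
arabinose: 3.3 g × (1420 mL / 500 mL) = 9.372 g
sodium bicarbonate: 1.86 g × (1420 mL / 500 mL) = 5.282 g

Tricine 8.151 g; ferric citrate 177.216 mg; lactose 29.820 g; arabinose 9.372 g; sodium bicarbonate 5.282 g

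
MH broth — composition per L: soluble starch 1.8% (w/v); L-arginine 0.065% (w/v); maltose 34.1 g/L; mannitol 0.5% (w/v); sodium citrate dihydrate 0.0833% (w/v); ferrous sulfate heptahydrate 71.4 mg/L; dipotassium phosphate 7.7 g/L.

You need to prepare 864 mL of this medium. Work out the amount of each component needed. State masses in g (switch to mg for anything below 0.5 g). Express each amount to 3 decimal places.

soluble starch 15.552 g; L-arginine 0.562 g; maltose 29.462 g; mannitol 4.320 g; sodium citrate dihydrate 0.720 g; ferrous sulfate heptahydrate 61.690 mg; dipotassium phosphate 6.653 g

Working volume: 864 mL = 0.864 L.
soluble starch: 1.8 g per 100 mL × 864 mL ÷ 100 = 15.552 g
L-arginine: 0.065% w/v = 0.65 g/L → 0.65 × 0.864 L = 0.562 g
maltose: 34.1 g/L × 0.864 L = 29.462 g
mannitol: 0.5 g per 100 mL × 864 mL ÷ 100 = 4.320 g
sodium citrate dihydrate: 0.0833% w/v = 0.833 g/L → 0.833 × 0.864 L = 0.720 g
ferrous sulfate heptahydrate: 71.4 mg/L × 0.864 L = 61.690 mg
dipotassium phosphate: 7.7 g/L × 0.864 L = 6.653 g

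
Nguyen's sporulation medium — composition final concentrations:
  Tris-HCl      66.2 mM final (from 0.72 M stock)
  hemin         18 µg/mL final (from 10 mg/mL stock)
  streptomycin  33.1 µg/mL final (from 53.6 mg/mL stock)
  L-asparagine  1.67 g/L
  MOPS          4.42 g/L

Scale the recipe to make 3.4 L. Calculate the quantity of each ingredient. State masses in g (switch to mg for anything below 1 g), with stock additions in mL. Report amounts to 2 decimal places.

Tris-HCl 312.61 mL; hemin 6.12 mL; streptomycin 2.10 mL; L-asparagine 5.68 g; MOPS 15.03 g

Scale factor relative to 1 L: 3.4.
Tris-HCl: dilute stock: 66.2 mM × 3400 mL ÷ 720 mM = 312.61 mL
hemin: C1V1 = C2V2 → 18 µg/mL × 3400 mL ÷ 10000 µg/mL = 6.12 mL
streptomycin: V = C2·V2/C1 = 33.1 µg/mL × 3400 mL ÷ 53600 µg/mL = 2.10 mL
L-asparagine: 1.67 g/L × 3.4 L = 5.68 g
MOPS: 4.42 g/L × 3.4 L = 15.03 g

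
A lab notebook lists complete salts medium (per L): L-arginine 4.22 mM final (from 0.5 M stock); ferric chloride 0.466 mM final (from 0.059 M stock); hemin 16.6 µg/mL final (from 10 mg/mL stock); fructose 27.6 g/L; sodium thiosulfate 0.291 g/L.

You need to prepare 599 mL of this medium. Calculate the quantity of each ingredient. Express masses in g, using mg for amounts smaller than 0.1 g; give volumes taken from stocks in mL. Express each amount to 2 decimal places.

L-arginine 5.06 mL; ferric chloride 4.73 mL; hemin 0.99 mL; fructose 16.53 g; sodium thiosulfate 0.17 g

Target volume = 599 mL = 0.599 L.
L-arginine: V = C2·V2/C1 = 4.22 mM × 599 mL ÷ 500 mM = 5.06 mL
ferric chloride: V = C2·V2/C1 = 0.466 mM × 599 mL ÷ 59 mM = 4.73 mL
hemin: dilute stock: 16.6 µg/mL × 599 mL ÷ 10000 µg/mL = 0.99 mL
fructose: 27.6 g/L × 0.599 L = 16.53 g
sodium thiosulfate: 0.291 g/L × 0.599 L = 0.17 g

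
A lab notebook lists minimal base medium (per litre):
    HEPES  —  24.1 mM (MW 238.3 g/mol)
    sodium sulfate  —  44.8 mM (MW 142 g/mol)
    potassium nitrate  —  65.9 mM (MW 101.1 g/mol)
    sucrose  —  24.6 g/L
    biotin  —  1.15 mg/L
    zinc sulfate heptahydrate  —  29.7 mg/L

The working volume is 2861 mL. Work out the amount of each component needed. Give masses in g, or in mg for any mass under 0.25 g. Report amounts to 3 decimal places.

Working volume: 2861 mL = 2.861 L.
HEPES: 24.1 mmol/L × 238.3 g/mol × 2.861 L ÷ 1000 = 16.431 g
sodium sulfate: 44.8 mmol/L × 142 g/mol × 2.861 L ÷ 1000 = 18.201 g
potassium nitrate: 65.9 mmol/L × 101.1 g/mol × 2.861 L ÷ 1000 = 19.061 g
sucrose: 24.6 g/L × 2.861 L = 70.381 g
biotin: 1.15 mg/L × 2.861 L = 3.290 mg
zinc sulfate heptahydrate: 29.7 mg/L × 2.861 L = 84.972 mg

HEPES 16.431 g; sodium sulfate 18.201 g; potassium nitrate 19.061 g; sucrose 70.381 g; biotin 3.290 mg; zinc sulfate heptahydrate 84.972 mg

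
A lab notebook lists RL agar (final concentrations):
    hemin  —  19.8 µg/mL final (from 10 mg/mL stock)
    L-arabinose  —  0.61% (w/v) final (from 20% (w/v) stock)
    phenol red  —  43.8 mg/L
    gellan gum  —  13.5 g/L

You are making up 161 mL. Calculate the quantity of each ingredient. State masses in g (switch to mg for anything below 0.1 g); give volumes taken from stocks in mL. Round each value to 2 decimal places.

Target volume = 161 mL = 0.161 L.
hemin: dilute stock: 19.8 µg/mL × 161 mL ÷ 10000 µg/mL = 0.32 mL
L-arabinose: dilute stock: 0.61% ÷ 20% × 161 mL = 4.91 mL
phenol red: 43.8 mg/L × 0.161 L = 7.05 mg
gellan gum: 13.5 g/L × 0.161 L = 2.17 g

hemin 0.32 mL; L-arabinose 4.91 mL; phenol red 7.05 mg; gellan gum 2.17 g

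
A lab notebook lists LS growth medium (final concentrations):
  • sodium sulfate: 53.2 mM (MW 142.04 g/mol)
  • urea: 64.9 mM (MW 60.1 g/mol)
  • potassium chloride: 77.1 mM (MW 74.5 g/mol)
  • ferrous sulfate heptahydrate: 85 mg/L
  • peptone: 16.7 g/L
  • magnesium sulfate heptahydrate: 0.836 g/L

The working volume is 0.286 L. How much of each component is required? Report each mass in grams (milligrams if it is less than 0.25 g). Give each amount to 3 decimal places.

sodium sulfate 2.161 g; urea 1.116 g; potassium chloride 1.643 g; ferrous sulfate heptahydrate 24.310 mg; peptone 4.776 g; magnesium sulfate heptahydrate 239.096 mg

Scale factor relative to 1 L: 0.286.
sodium sulfate: 53.2 mmol/L × 142.04 g/mol × 0.286 L ÷ 1000 = 2.161 g
urea: 64.9 mmol/L × 60.1 g/mol × 0.286 L ÷ 1000 = 1.116 g
potassium chloride: 77.1 mmol/L × 74.5 g/mol × 0.286 L ÷ 1000 = 1.643 g
ferrous sulfate heptahydrate: 85 mg/L × 0.286 L = 24.310 mg
peptone: 16.7 g/L × 0.286 L = 4.776 g
magnesium sulfate heptahydrate: 0.836 g/L × 0.286 L = 0.239096 g = 239.096 mg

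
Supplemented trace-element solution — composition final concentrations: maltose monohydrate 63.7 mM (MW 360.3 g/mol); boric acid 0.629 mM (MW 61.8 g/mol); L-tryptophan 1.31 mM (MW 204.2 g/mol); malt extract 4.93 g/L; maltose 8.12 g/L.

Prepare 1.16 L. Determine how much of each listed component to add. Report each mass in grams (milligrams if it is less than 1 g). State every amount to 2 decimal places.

maltose monohydrate 26.62 g; boric acid 45.09 mg; L-tryptophan 310.30 mg; malt extract 5.72 g; maltose 9.42 g

Working volume: 1.16 L.
maltose monohydrate: 63.7 mmol/L × 360.3 g/mol × 1.16 L ÷ 1000 = 26.62 g
boric acid: 0.629 mmol/L × 61.8 mg/mmol × 1.16 L = 45.09 mg
L-tryptophan: 1.31 mmol/L × 204.2 mg/mmol × 1.16 L = 310.30 mg
malt extract: 4.93 g/L × 1.16 L = 5.72 g
maltose: 8.12 g/L × 1.16 L = 9.42 g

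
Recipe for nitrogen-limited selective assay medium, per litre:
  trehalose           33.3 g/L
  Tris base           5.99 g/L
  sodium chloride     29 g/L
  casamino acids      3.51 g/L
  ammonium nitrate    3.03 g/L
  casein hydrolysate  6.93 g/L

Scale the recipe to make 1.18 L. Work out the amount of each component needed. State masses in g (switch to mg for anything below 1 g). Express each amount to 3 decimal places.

trehalose 39.294 g; Tris base 7.068 g; sodium chloride 34.220 g; casamino acids 4.142 g; ammonium nitrate 3.575 g; casein hydrolysate 8.177 g

Working volume: 1.18 L.
trehalose: 33.3 g/L × 1.18 L = 39.294 g
Tris base: 5.99 g/L × 1.18 L = 7.068 g
sodium chloride: 29 g/L × 1.18 L = 34.220 g
casamino acids: 3.51 g/L × 1.18 L = 4.142 g
ammonium nitrate: 3.03 g/L × 1.18 L = 3.575 g
casein hydrolysate: 6.93 g/L × 1.18 L = 8.177 g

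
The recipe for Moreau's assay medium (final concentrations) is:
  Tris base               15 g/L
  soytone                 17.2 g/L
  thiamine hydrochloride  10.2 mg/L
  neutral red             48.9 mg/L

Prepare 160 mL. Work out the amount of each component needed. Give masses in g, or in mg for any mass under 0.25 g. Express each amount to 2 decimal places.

Target volume = 160 mL = 0.16 L.
Tris base: 15 g/L × 0.16 L = 2.40 g
soytone: 17.2 g/L × 0.16 L = 2.75 g
thiamine hydrochloride: 10.2 mg/L × 0.16 L = 1.63 mg
neutral red: 48.9 mg/L × 0.16 L = 7.82 mg

Tris base 2.40 g; soytone 2.75 g; thiamine hydrochloride 1.63 mg; neutral red 7.82 mg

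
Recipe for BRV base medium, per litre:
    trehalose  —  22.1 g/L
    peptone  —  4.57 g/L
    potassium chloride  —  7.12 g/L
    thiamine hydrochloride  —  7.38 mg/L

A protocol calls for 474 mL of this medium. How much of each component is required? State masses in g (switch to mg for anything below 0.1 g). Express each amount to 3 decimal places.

Target volume = 474 mL = 0.474 L.
trehalose: 22.1 g/L × 0.474 L = 10.475 g
peptone: 4.57 g/L × 0.474 L = 2.166 g
potassium chloride: 7.12 g/L × 0.474 L = 3.375 g
thiamine hydrochloride: 7.38 mg/L × 0.474 L = 3.498 mg

trehalose 10.475 g; peptone 2.166 g; potassium chloride 3.375 g; thiamine hydrochloride 3.498 mg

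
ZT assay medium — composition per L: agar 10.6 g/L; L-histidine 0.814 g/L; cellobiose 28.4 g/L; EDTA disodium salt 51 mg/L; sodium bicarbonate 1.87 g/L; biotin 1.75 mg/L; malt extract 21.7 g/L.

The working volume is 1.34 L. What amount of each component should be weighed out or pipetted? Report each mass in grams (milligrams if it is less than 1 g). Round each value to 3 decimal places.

Working volume: 1.34 L.
agar: 10.6 g/L × 1.34 L = 14.204 g
L-histidine: 0.814 g/L × 1.34 L = 1.091 g
cellobiose: 28.4 g/L × 1.34 L = 38.056 g
EDTA disodium salt: 51 mg/L × 1.34 L = 68.340 mg
sodium bicarbonate: 1.87 g/L × 1.34 L = 2.506 g
biotin: 1.75 mg/L × 1.34 L = 2.345 mg
malt extract: 21.7 g/L × 1.34 L = 29.078 g

agar 14.204 g; L-histidine 1.091 g; cellobiose 38.056 g; EDTA disodium salt 68.340 mg; sodium bicarbonate 2.506 g; biotin 2.345 mg; malt extract 29.078 g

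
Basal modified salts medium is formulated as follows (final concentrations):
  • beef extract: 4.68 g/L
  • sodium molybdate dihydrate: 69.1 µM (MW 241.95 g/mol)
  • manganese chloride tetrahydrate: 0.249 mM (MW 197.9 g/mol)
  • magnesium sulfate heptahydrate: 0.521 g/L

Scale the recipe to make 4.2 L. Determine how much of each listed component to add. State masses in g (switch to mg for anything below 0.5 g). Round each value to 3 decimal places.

beef extract 19.656 g; sodium molybdate dihydrate 70.219 mg; manganese chloride tetrahydrate 206.964 mg; magnesium sulfate heptahydrate 2.188 g

Working volume: 4.2 L.
beef extract: 4.68 g/L × 4.2 L = 19.656 g
sodium molybdate dihydrate: 69.1 µmol/L × 241.95 g/mol × 4.2 L ÷ 1000 = 70.219 mg
manganese chloride tetrahydrate: 0.249 mmol/L × 197.9 mg/mmol × 4.2 L = 206.964 mg
magnesium sulfate heptahydrate: 0.521 g/L × 4.2 L = 2.188 g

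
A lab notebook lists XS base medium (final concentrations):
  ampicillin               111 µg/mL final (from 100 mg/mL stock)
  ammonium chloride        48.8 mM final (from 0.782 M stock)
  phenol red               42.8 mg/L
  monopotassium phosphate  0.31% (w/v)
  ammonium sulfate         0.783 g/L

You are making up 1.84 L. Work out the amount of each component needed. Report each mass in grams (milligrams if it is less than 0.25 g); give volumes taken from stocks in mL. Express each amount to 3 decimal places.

Working volume: 1.84 L.
ampicillin: V = C2·V2/C1 = 111 µg/mL × 1840 mL ÷ 100000 µg/mL = 2.042 mL
ammonium chloride: C1V1 = C2V2 → 48.8 mM × 1840 mL ÷ 782 mM = 114.824 mL
phenol red: 42.8 mg/L × 1.84 L = 78.752 mg
monopotassium phosphate: 0.31 g per 100 mL × 1840 mL ÷ 100 = 5.704 g
ammonium sulfate: 0.783 g/L × 1.84 L = 1.441 g

ampicillin 2.042 mL; ammonium chloride 114.824 mL; phenol red 78.752 mg; monopotassium phosphate 5.704 g; ammonium sulfate 1.441 g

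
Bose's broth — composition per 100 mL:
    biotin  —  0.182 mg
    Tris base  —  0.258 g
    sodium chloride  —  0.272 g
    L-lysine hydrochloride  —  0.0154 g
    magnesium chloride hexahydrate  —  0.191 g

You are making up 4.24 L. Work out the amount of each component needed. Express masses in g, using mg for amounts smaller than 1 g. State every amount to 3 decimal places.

biotin 7.717 mg; Tris base 10.939 g; sodium chloride 11.533 g; L-lysine hydrochloride 652.960 mg; magnesium chloride hexahydrate 8.098 g

Scale factor = 4240 mL / 100 mL = 42.4.
biotin: 0.182 mg × (4240 mL / 100 mL) = 7.717 mg
Tris base: 0.258 g × (4240 mL / 100 mL) = 10.939 g
sodium chloride: 0.272 g × (4240 mL / 100 mL) = 11.533 g
L-lysine hydrochloride: 0.0154 g × (4240 mL / 100 mL) = 0.65296 g = 652.960 mg
magnesium chloride hexahydrate: 0.191 g × (4240 mL / 100 mL) = 8.098 g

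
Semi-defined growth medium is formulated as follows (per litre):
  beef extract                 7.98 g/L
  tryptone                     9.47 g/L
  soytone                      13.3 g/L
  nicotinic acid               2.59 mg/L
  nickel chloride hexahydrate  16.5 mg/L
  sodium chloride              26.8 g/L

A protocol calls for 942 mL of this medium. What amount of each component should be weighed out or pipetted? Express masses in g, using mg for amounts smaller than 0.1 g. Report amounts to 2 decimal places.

beef extract 7.52 g; tryptone 8.92 g; soytone 12.53 g; nicotinic acid 2.44 mg; nickel chloride hexahydrate 15.54 mg; sodium chloride 25.25 g

Target volume = 942 mL = 0.942 L.
beef extract: 7.98 g/L × 0.942 L = 7.52 g
tryptone: 9.47 g/L × 0.942 L = 8.92 g
soytone: 13.3 g/L × 0.942 L = 12.53 g
nicotinic acid: 2.59 mg/L × 0.942 L = 2.44 mg
nickel chloride hexahydrate: 16.5 mg/L × 0.942 L = 15.54 mg
sodium chloride: 26.8 g/L × 0.942 L = 25.25 g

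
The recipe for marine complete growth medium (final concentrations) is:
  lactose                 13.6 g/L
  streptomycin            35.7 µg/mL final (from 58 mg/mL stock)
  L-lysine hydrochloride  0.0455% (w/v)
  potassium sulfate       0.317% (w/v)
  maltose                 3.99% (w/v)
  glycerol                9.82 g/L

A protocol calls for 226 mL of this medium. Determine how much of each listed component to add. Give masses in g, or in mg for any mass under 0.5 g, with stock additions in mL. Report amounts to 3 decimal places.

Working volume: 226 mL = 0.226 L.
lactose: 13.6 g/L × 0.226 L = 3.074 g
streptomycin: C1V1 = C2V2 → 35.7 µg/mL × 226 mL ÷ 58000 µg/mL = 0.139 mL
L-lysine hydrochloride: 0.0455% w/v = 0.455 g/L → 0.455 × 0.226 L = 0.10283 g = 102.830 mg
potassium sulfate: 0.317% w/v = 3.17 g/L → 3.17 × 0.226 L = 0.716 g
maltose: 3.99 g per 100 mL × 226 mL ÷ 100 = 9.017 g
glycerol: 9.82 g/L × 0.226 L = 2.219 g

lactose 3.074 g; streptomycin 0.139 mL; L-lysine hydrochloride 102.830 mg; potassium sulfate 0.716 g; maltose 9.017 g; glycerol 2.219 g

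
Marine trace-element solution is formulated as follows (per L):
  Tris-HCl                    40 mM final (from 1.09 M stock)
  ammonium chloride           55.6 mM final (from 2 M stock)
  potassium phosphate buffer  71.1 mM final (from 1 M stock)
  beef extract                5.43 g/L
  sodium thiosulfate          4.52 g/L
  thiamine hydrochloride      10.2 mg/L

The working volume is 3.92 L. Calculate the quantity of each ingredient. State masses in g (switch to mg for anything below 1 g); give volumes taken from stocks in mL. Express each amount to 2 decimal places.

Tris-HCl 143.85 mL; ammonium chloride 108.98 mL; potassium phosphate buffer 278.71 mL; beef extract 21.29 g; sodium thiosulfate 17.72 g; thiamine hydrochloride 39.98 mg

Scale factor relative to 1 L: 3.92.
Tris-HCl: V = C2·V2/C1 = 40 mM × 3920 mL ÷ 1090 mM = 143.85 mL
ammonium chloride: dilute stock: 55.6 mM × 3920 mL ÷ 2000 mM = 108.98 mL
potassium phosphate buffer: C1V1 = C2V2 → 71.1 mM × 3920 mL ÷ 1000 mM = 278.71 mL
beef extract: 5.43 g/L × 3.92 L = 21.29 g
sodium thiosulfate: 4.52 g/L × 3.92 L = 17.72 g
thiamine hydrochloride: 10.2 mg/L × 3.92 L = 39.98 mg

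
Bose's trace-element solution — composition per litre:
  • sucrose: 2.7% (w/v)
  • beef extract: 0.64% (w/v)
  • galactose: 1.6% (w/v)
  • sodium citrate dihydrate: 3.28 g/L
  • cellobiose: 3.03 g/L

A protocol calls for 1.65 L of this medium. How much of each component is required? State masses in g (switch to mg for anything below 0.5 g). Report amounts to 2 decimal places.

Scale factor relative to 1 L: 1.65.
sucrose: 2.7% w/v = 27 g/L → 27 × 1.65 L = 44.55 g
beef extract: 0.64 g per 100 mL × 1650 mL ÷ 100 = 10.56 g
galactose: 1.6% w/v = 16 g/L → 16 × 1.65 L = 26.40 g
sodium citrate dihydrate: 3.28 g/L × 1.65 L = 5.41 g
cellobiose: 3.03 g/L × 1.65 L = 5.00 g

sucrose 44.55 g; beef extract 10.56 g; galactose 26.40 g; sodium citrate dihydrate 5.41 g; cellobiose 5.00 g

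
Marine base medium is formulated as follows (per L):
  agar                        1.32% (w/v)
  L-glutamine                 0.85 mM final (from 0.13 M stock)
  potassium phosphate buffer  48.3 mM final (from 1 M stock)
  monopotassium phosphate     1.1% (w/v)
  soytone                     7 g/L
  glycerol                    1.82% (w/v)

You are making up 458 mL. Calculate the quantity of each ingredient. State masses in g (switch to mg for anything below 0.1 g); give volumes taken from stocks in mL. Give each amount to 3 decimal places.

agar 6.046 g; L-glutamine 2.995 mL; potassium phosphate buffer 22.121 mL; monopotassium phosphate 5.038 g; soytone 3.206 g; glycerol 8.336 g

Target volume = 458 mL = 0.458 L.
agar: 1.32 g per 100 mL × 458 mL ÷ 100 = 6.046 g
L-glutamine: dilute stock: 0.85 mM × 458 mL ÷ 130 mM = 2.995 mL
potassium phosphate buffer: dilute stock: 48.3 mM × 458 mL ÷ 1000 mM = 22.121 mL
monopotassium phosphate: 1.1% w/v = 11 g/L → 11 × 0.458 L = 5.038 g
soytone: 7 g/L × 0.458 L = 3.206 g
glycerol: 1.82 g per 100 mL × 458 mL ÷ 100 = 8.336 g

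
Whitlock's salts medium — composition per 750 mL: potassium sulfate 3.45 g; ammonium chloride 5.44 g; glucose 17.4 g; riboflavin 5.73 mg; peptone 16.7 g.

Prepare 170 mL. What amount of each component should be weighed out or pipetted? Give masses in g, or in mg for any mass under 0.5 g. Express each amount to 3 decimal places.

potassium sulfate 0.782 g; ammonium chloride 1.233 g; glucose 3.944 g; riboflavin 1.299 mg; peptone 3.785 g

Ratio of target to recipe volume: 170 / 750 = 0.226667.
potassium sulfate: 3.45 g × (170 mL / 750 mL) = 0.782 g
ammonium chloride: 5.44 g × (170 mL / 750 mL) = 1.233 g
glucose: 17.4 g × (170 mL / 750 mL) = 3.944 g
riboflavin: 5.73 mg × (170 mL / 750 mL) = 1.299 mg
peptone: 16.7 g × (170 mL / 750 mL) = 3.785 g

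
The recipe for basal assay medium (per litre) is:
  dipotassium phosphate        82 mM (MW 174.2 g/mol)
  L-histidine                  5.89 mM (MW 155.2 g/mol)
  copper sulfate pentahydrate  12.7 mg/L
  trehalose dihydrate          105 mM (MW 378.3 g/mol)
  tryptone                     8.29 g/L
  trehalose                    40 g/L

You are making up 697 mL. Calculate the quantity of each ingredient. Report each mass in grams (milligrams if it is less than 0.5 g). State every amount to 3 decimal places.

Working volume: 697 mL = 0.697 L.
dipotassium phosphate: 82 mmol/L × 174.2 g/mol × 0.697 L ÷ 1000 = 9.956 g
L-histidine: 5.89 mmol/L × 155.2 g/mol × 0.697 L ÷ 1000 = 0.637 g
copper sulfate pentahydrate: 12.7 mg/L × 0.697 L = 8.852 mg
trehalose dihydrate: 105 mmol/L × 378.3 g/mol × 0.697 L ÷ 1000 = 27.686 g
tryptone: 8.29 g/L × 0.697 L = 5.778 g
trehalose: 40 g/L × 0.697 L = 27.880 g

dipotassium phosphate 9.956 g; L-histidine 0.637 g; copper sulfate pentahydrate 8.852 mg; trehalose dihydrate 27.686 g; tryptone 5.778 g; trehalose 27.880 g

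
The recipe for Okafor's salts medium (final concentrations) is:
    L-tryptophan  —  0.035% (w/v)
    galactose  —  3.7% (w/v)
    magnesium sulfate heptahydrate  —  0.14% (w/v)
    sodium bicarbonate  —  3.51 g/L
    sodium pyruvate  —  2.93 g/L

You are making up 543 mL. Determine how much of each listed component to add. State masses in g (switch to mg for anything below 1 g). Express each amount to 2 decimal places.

Working volume: 543 mL = 0.543 L.
L-tryptophan: 0.035% w/v = 0.35 g/L → 0.35 × 0.543 L = 0.19005 g = 190.05 mg
galactose: 3.7% w/v = 37 g/L → 37 × 0.543 L = 20.09 g
magnesium sulfate heptahydrate: 0.14% w/v = 1.4 g/L → 1.4 × 0.543 L = 0.7602 g = 760.20 mg
sodium bicarbonate: 3.51 g/L × 0.543 L = 1.91 g
sodium pyruvate: 2.93 g/L × 0.543 L = 1.59 g

L-tryptophan 190.05 mg; galactose 20.09 g; magnesium sulfate heptahydrate 760.20 mg; sodium bicarbonate 1.91 g; sodium pyruvate 1.59 g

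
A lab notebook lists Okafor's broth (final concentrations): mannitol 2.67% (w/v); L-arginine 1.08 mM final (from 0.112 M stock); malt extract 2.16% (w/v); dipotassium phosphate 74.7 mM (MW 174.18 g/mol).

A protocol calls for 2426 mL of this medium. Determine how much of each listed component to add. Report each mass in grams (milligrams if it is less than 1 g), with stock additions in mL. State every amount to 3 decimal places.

Target volume = 2426 mL = 2.426 L.
mannitol: 2.67% w/v = 26.7 g/L → 26.7 × 2.426 L = 64.774 g
L-arginine: V = C2·V2/C1 = 1.08 mM × 2426 mL ÷ 112 mM = 23.394 mL
malt extract: 2.16 g per 100 mL × 2426 mL ÷ 100 = 52.402 g
dipotassium phosphate: 74.7 mmol/L × 174.18 g/mol × 2.426 L ÷ 1000 = 31.565 g

mannitol 64.774 g; L-arginine 23.394 mL; malt extract 52.402 g; dipotassium phosphate 31.565 g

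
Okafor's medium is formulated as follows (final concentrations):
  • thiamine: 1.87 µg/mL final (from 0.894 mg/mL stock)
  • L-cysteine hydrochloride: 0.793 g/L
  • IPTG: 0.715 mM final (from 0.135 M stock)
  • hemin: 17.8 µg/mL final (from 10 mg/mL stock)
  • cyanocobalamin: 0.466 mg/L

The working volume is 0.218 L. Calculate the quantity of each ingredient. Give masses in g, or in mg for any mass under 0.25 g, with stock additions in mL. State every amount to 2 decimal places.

Working volume: 0.218 L.
thiamine: C1V1 = C2V2 → 1.87 µg/mL × 218 mL ÷ 894 µg/mL = 0.46 mL
L-cysteine hydrochloride: 0.793 g/L × 0.218 L = 0.172874 g = 172.87 mg
IPTG: V = C2·V2/C1 = 0.715 mM × 218 mL ÷ 135 mM = 1.15 mL
hemin: V = C2·V2/C1 = 17.8 µg/mL × 218 mL ÷ 10000 µg/mL = 0.39 mL
cyanocobalamin: 0.466 mg/L × 0.218 L = 0.10 mg

thiamine 0.46 mL; L-cysteine hydrochloride 172.87 mg; IPTG 1.15 mL; hemin 0.39 mL; cyanocobalamin 0.10 mg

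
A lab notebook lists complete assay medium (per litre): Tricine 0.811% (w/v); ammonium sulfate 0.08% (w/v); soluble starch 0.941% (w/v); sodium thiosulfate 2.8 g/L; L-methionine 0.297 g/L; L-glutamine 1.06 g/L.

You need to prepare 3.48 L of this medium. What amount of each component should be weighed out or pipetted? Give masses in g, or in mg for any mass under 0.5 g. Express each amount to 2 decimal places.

Scale factor relative to 1 L: 3.48.
Tricine: 0.811 g per 100 mL × 3480 mL ÷ 100 = 28.22 g
ammonium sulfate: 0.08% w/v = 0.8 g/L → 0.8 × 3.48 L = 2.78 g
soluble starch: 0.941% w/v = 9.41 g/L → 9.41 × 3.48 L = 32.75 g
sodium thiosulfate: 2.8 g/L × 3.48 L = 9.74 g
L-methionine: 0.297 g/L × 3.48 L = 1.03 g
L-glutamine: 1.06 g/L × 3.48 L = 3.69 g

Tricine 28.22 g; ammonium sulfate 2.78 g; soluble starch 32.75 g; sodium thiosulfate 9.74 g; L-methionine 1.03 g; L-glutamine 3.69 g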